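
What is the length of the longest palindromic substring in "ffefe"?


Input: "ffefe"
Checking substrings for palindromes:
  [1:4] "fef" (len 3) => palindrome
  [2:5] "efe" (len 3) => palindrome
  [0:2] "ff" (len 2) => palindrome
Longest palindromic substring: "fef" with length 3

3


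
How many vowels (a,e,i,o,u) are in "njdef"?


Input: njdef
Checking each character:
  'n' at position 0: consonant
  'j' at position 1: consonant
  'd' at position 2: consonant
  'e' at position 3: vowel (running total: 1)
  'f' at position 4: consonant
Total vowels: 1

1


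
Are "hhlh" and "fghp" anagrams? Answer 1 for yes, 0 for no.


Strings: "hhlh", "fghp"
Sorted first:  hhhl
Sorted second: fghp
Differ at position 0: 'h' vs 'f' => not anagrams

0


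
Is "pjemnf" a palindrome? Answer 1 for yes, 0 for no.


Input: pjemnf
Reversed: fnmejp
  Compare pos 0 ('p') with pos 5 ('f'): MISMATCH
  Compare pos 1 ('j') with pos 4 ('n'): MISMATCH
  Compare pos 2 ('e') with pos 3 ('m'): MISMATCH
Result: not a palindrome

0


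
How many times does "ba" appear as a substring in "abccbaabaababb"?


Searching for "ba" in "abccbaabaababb"
Scanning each position:
  Position 0: "ab" => no
  Position 1: "bc" => no
  Position 2: "cc" => no
  Position 3: "cb" => no
  Position 4: "ba" => MATCH
  Position 5: "aa" => no
  Position 6: "ab" => no
  Position 7: "ba" => MATCH
  Position 8: "aa" => no
  Position 9: "ab" => no
  Position 10: "ba" => MATCH
  Position 11: "ab" => no
  Position 12: "bb" => no
Total occurrences: 3

3


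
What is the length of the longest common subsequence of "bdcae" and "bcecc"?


LCS of "bdcae" and "bcecc"
DP table:
           b    c    e    c    c
      0    0    0    0    0    0
  b   0    1    1    1    1    1
  d   0    1    1    1    1    1
  c   0    1    2    2    2    2
  a   0    1    2    2    2    2
  e   0    1    2    3    3    3
LCS length = dp[5][5] = 3

3


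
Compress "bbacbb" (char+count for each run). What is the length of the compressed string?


Input: bbacbb
Runs:
  'b' x 2 => "b2"
  'a' x 1 => "a1"
  'c' x 1 => "c1"
  'b' x 2 => "b2"
Compressed: "b2a1c1b2"
Compressed length: 8

8


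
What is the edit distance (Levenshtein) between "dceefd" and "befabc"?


Computing edit distance: "dceefd" -> "befabc"
DP table:
           b    e    f    a    b    c
      0    1    2    3    4    5    6
  d   1    1    2    3    4    5    6
  c   2    2    2    3    4    5    5
  e   3    3    2    3    4    5    6
  e   4    4    3    3    4    5    6
  f   5    5    4    3    4    5    6
  d   6    6    5    4    4    5    6
Edit distance = dp[6][6] = 6

6


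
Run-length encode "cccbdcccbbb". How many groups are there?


Input: cccbdcccbbb
Scanning for consecutive runs:
  Group 1: 'c' x 3 (positions 0-2)
  Group 2: 'b' x 1 (positions 3-3)
  Group 3: 'd' x 1 (positions 4-4)
  Group 4: 'c' x 3 (positions 5-7)
  Group 5: 'b' x 3 (positions 8-10)
Total groups: 5

5


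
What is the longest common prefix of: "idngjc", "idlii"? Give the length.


Words: idngjc, idlii
  Position 0: all 'i' => match
  Position 1: all 'd' => match
  Position 2: ('n', 'l') => mismatch, stop
LCP = "id" (length 2)

2


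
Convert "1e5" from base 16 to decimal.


Input: "1e5" in base 16
Positional expansion:
  Digit '1' (value 1) x 16^2 = 256
  Digit 'e' (value 14) x 16^1 = 224
  Digit '5' (value 5) x 16^0 = 5
Sum = 485

485


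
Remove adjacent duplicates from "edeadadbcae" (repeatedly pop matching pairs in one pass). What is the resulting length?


Input: edeadadbcae
Stack-based adjacent duplicate removal:
  Read 'e': push. Stack: e
  Read 'd': push. Stack: ed
  Read 'e': push. Stack: ede
  Read 'a': push. Stack: edea
  Read 'd': push. Stack: edead
  Read 'a': push. Stack: edeada
  Read 'd': push. Stack: edeadad
  Read 'b': push. Stack: edeadadb
  Read 'c': push. Stack: edeadadbc
  Read 'a': push. Stack: edeadadbca
  Read 'e': push. Stack: edeadadbcae
Final stack: "edeadadbcae" (length 11)

11


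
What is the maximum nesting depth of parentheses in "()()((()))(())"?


Input: "()()((()))(())"
Tracking depth:
  Position 0 '(': depth becomes 1
  Position 1 ')': depth becomes 0
  Position 2 '(': depth becomes 1
  Position 3 ')': depth becomes 0
  Position 4 '(': depth becomes 1
  Position 5 '(': depth becomes 2
  Position 6 '(': depth becomes 3
  Position 7 ')': depth becomes 2
  Position 8 ')': depth becomes 1
  Position 9 ')': depth becomes 0
  Position 10 '(': depth becomes 1
  Position 11 '(': depth becomes 2
  Position 12 ')': depth becomes 1
  Position 13 ')': depth becomes 0
Maximum depth reached: 3

3


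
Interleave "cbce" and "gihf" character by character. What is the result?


Interleaving "cbce" and "gihf":
  Position 0: 'c' from first, 'g' from second => "cg"
  Position 1: 'b' from first, 'i' from second => "bi"
  Position 2: 'c' from first, 'h' from second => "ch"
  Position 3: 'e' from first, 'f' from second => "ef"
Result: cgbichef

cgbichef


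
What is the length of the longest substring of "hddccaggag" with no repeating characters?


Input: "hddccaggag"
Sliding window (track last position of each char):
  Position 0 ('h'): window [0,0] length 1 -- new best
  Position 1 ('d'): window [0,1] length 2 -- new best
  Position 2 ('d'): repeat (last at 1), move window start to 2
  Position 2 ('d'): window [2,2] length 1
  Position 3 ('c'): window [2,3] length 2
  Position 4 ('c'): repeat (last at 3), move window start to 4
  Position 4 ('c'): window [4,4] length 1
  Position 5 ('a'): window [4,5] length 2
  Position 6 ('g'): window [4,6] length 3 -- new best
  Position 7 ('g'): repeat (last at 6), move window start to 7
  Position 7 ('g'): window [7,7] length 1
  Position 8 ('a'): window [7,8] length 2
  Position 9 ('g'): repeat (last at 7), move window start to 8
  Position 9 ('g'): window [8,9] length 2
Longest substring with no repeats: "cag" with length 3

3


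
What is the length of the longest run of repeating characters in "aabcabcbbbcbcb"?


Input: "aabcabcbbbcbcb"
Scanning for longest run:
  Position 1 ('a'): continues run of 'a', length=2
  Position 2 ('b'): new char, reset run to 1
  Position 3 ('c'): new char, reset run to 1
  Position 4 ('a'): new char, reset run to 1
  Position 5 ('b'): new char, reset run to 1
  Position 6 ('c'): new char, reset run to 1
  Position 7 ('b'): new char, reset run to 1
  Position 8 ('b'): continues run of 'b', length=2
  Position 9 ('b'): continues run of 'b', length=3
  Position 10 ('c'): new char, reset run to 1
  Position 11 ('b'): new char, reset run to 1
  Position 12 ('c'): new char, reset run to 1
  Position 13 ('b'): new char, reset run to 1
Longest run: 'b' with length 3

3


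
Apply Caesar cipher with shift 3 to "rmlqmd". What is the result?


Caesar cipher: shift "rmlqmd" by 3
  'r' (pos 17) + 3 = pos 20 = 'u'
  'm' (pos 12) + 3 = pos 15 = 'p'
  'l' (pos 11) + 3 = pos 14 = 'o'
  'q' (pos 16) + 3 = pos 19 = 't'
  'm' (pos 12) + 3 = pos 15 = 'p'
  'd' (pos 3) + 3 = pos 6 = 'g'
Result: upotpg

upotpg


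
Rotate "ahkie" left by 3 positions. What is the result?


Input: "ahkie", rotate left by 3
First 3 characters: "ahk"
Remaining characters: "ie"
Concatenate remaining + first: "ie" + "ahk" = "ieahk"

ieahk


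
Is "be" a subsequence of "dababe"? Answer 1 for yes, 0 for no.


Check if "be" is a subsequence of "dababe"
Greedy scan:
  Position 0 ('d'): no match needed
  Position 1 ('a'): no match needed
  Position 2 ('b'): matches sub[0] = 'b'
  Position 3 ('a'): no match needed
  Position 4 ('b'): no match needed
  Position 5 ('e'): matches sub[1] = 'e'
All 2 characters matched => is a subsequence

1


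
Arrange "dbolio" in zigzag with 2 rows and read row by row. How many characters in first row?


Zigzag "dbolio" into 2 rows:
Placing characters:
  'd' => row 0
  'b' => row 1
  'o' => row 0
  'l' => row 1
  'i' => row 0
  'o' => row 1
Rows:
  Row 0: "doi"
  Row 1: "blo"
First row length: 3

3


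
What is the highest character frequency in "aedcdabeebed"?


Input: aedcdabeebed
Character counts:
  'a': 2
  'b': 2
  'c': 1
  'd': 3
  'e': 4
Maximum frequency: 4

4


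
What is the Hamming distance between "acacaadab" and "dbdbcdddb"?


Comparing "acacaadab" and "dbdbcdddb" position by position:
  Position 0: 'a' vs 'd' => differ
  Position 1: 'c' vs 'b' => differ
  Position 2: 'a' vs 'd' => differ
  Position 3: 'c' vs 'b' => differ
  Position 4: 'a' vs 'c' => differ
  Position 5: 'a' vs 'd' => differ
  Position 6: 'd' vs 'd' => same
  Position 7: 'a' vs 'd' => differ
  Position 8: 'b' vs 'b' => same
Total differences (Hamming distance): 7

7


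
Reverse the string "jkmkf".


Input: jkmkf
Reading characters right to left:
  Position 4: 'f'
  Position 3: 'k'
  Position 2: 'm'
  Position 1: 'k'
  Position 0: 'j'
Reversed: fkmkj

fkmkj


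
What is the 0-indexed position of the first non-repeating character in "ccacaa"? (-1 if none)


Input: ccacaa
Character frequencies:
  'a': 3
  'c': 3
Scanning left to right for freq == 1:
  Position 0 ('c'): freq=3, skip
  Position 1 ('c'): freq=3, skip
  Position 2 ('a'): freq=3, skip
  Position 3 ('c'): freq=3, skip
  Position 4 ('a'): freq=3, skip
  Position 5 ('a'): freq=3, skip
  No unique character found => answer = -1

-1


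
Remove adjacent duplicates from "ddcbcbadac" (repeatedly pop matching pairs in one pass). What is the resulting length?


Input: ddcbcbadac
Stack-based adjacent duplicate removal:
  Read 'd': push. Stack: d
  Read 'd': matches stack top 'd' => pop. Stack: (empty)
  Read 'c': push. Stack: c
  Read 'b': push. Stack: cb
  Read 'c': push. Stack: cbc
  Read 'b': push. Stack: cbcb
  Read 'a': push. Stack: cbcba
  Read 'd': push. Stack: cbcbad
  Read 'a': push. Stack: cbcbada
  Read 'c': push. Stack: cbcbadac
Final stack: "cbcbadac" (length 8)

8


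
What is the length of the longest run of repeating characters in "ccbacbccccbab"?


Input: "ccbacbccccbab"
Scanning for longest run:
  Position 1 ('c'): continues run of 'c', length=2
  Position 2 ('b'): new char, reset run to 1
  Position 3 ('a'): new char, reset run to 1
  Position 4 ('c'): new char, reset run to 1
  Position 5 ('b'): new char, reset run to 1
  Position 6 ('c'): new char, reset run to 1
  Position 7 ('c'): continues run of 'c', length=2
  Position 8 ('c'): continues run of 'c', length=3
  Position 9 ('c'): continues run of 'c', length=4
  Position 10 ('b'): new char, reset run to 1
  Position 11 ('a'): new char, reset run to 1
  Position 12 ('b'): new char, reset run to 1
Longest run: 'c' with length 4

4


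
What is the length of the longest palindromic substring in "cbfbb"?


Input: "cbfbb"
Checking substrings for palindromes:
  [1:4] "bfb" (len 3) => palindrome
  [3:5] "bb" (len 2) => palindrome
Longest palindromic substring: "bfb" with length 3

3


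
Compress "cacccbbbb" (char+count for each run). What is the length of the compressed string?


Input: cacccbbbb
Runs:
  'c' x 1 => "c1"
  'a' x 1 => "a1"
  'c' x 3 => "c3"
  'b' x 4 => "b4"
Compressed: "c1a1c3b4"
Compressed length: 8

8


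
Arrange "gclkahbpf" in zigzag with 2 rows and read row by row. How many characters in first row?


Zigzag "gclkahbpf" into 2 rows:
Placing characters:
  'g' => row 0
  'c' => row 1
  'l' => row 0
  'k' => row 1
  'a' => row 0
  'h' => row 1
  'b' => row 0
  'p' => row 1
  'f' => row 0
Rows:
  Row 0: "glabf"
  Row 1: "ckhp"
First row length: 5

5


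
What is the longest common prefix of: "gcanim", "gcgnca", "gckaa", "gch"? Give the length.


Words: gcanim, gcgnca, gckaa, gch
  Position 0: all 'g' => match
  Position 1: all 'c' => match
  Position 2: ('a', 'g', 'k', 'h') => mismatch, stop
LCP = "gc" (length 2)

2


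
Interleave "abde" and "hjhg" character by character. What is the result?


Interleaving "abde" and "hjhg":
  Position 0: 'a' from first, 'h' from second => "ah"
  Position 1: 'b' from first, 'j' from second => "bj"
  Position 2: 'd' from first, 'h' from second => "dh"
  Position 3: 'e' from first, 'g' from second => "eg"
Result: ahbjdheg

ahbjdheg


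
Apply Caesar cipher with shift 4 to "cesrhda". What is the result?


Caesar cipher: shift "cesrhda" by 4
  'c' (pos 2) + 4 = pos 6 = 'g'
  'e' (pos 4) + 4 = pos 8 = 'i'
  's' (pos 18) + 4 = pos 22 = 'w'
  'r' (pos 17) + 4 = pos 21 = 'v'
  'h' (pos 7) + 4 = pos 11 = 'l'
  'd' (pos 3) + 4 = pos 7 = 'h'
  'a' (pos 0) + 4 = pos 4 = 'e'
Result: giwvlhe

giwvlhe


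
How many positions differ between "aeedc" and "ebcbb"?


Comparing "aeedc" and "ebcbb" position by position:
  Position 0: 'a' vs 'e' => DIFFER
  Position 1: 'e' vs 'b' => DIFFER
  Position 2: 'e' vs 'c' => DIFFER
  Position 3: 'd' vs 'b' => DIFFER
  Position 4: 'c' vs 'b' => DIFFER
Positions that differ: 5

5


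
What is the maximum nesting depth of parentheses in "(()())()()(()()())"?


Input: "(()())()()(()()())"
Tracking depth:
  Position 0 '(': depth becomes 1
  Position 1 '(': depth becomes 2
  Position 2 ')': depth becomes 1
  Position 3 '(': depth becomes 2
  Position 4 ')': depth becomes 1
  Position 5 ')': depth becomes 0
  Position 6 '(': depth becomes 1
  Position 7 ')': depth becomes 0
  Position 8 '(': depth becomes 1
  Position 9 ')': depth becomes 0
  Position 10 '(': depth becomes 1
  Position 11 '(': depth becomes 2
  Position 12 ')': depth becomes 1
  Position 13 '(': depth becomes 2
  Position 14 ')': depth becomes 1
  Position 15 '(': depth becomes 2
  Position 16 ')': depth becomes 1
  Position 17 ')': depth becomes 0
Maximum depth reached: 2

2


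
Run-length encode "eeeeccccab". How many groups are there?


Input: eeeeccccab
Scanning for consecutive runs:
  Group 1: 'e' x 4 (positions 0-3)
  Group 2: 'c' x 4 (positions 4-7)
  Group 3: 'a' x 1 (positions 8-8)
  Group 4: 'b' x 1 (positions 9-9)
Total groups: 4

4


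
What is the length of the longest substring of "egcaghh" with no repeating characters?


Input: "egcaghh"
Sliding window (track last position of each char):
  Position 0 ('e'): window [0,0] length 1 -- new best
  Position 1 ('g'): window [0,1] length 2 -- new best
  Position 2 ('c'): window [0,2] length 3 -- new best
  Position 3 ('a'): window [0,3] length 4 -- new best
  Position 4 ('g'): repeat (last at 1), move window start to 2
  Position 4 ('g'): window [2,4] length 3
  Position 5 ('h'): window [2,5] length 4
  Position 6 ('h'): repeat (last at 5), move window start to 6
  Position 6 ('h'): window [6,6] length 1
Longest substring with no repeats: "egca" with length 4

4


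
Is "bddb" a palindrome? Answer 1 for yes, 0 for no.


Input: bddb
Reversed: bddb
  Compare pos 0 ('b') with pos 3 ('b'): match
  Compare pos 1 ('d') with pos 2 ('d'): match
Result: palindrome

1


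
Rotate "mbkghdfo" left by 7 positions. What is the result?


Input: "mbkghdfo", rotate left by 7
First 7 characters: "mbkghdf"
Remaining characters: "o"
Concatenate remaining + first: "o" + "mbkghdf" = "ombkghdf"

ombkghdf


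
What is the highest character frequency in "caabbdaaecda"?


Input: caabbdaaecda
Character counts:
  'a': 5
  'b': 2
  'c': 2
  'd': 2
  'e': 1
Maximum frequency: 5

5


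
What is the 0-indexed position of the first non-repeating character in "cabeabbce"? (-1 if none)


Input: cabeabbce
Character frequencies:
  'a': 2
  'b': 3
  'c': 2
  'e': 2
Scanning left to right for freq == 1:
  Position 0 ('c'): freq=2, skip
  Position 1 ('a'): freq=2, skip
  Position 2 ('b'): freq=3, skip
  Position 3 ('e'): freq=2, skip
  Position 4 ('a'): freq=2, skip
  Position 5 ('b'): freq=3, skip
  Position 6 ('b'): freq=3, skip
  Position 7 ('c'): freq=2, skip
  Position 8 ('e'): freq=2, skip
  No unique character found => answer = -1

-1


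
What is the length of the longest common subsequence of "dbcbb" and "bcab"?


LCS of "dbcbb" and "bcab"
DP table:
           b    c    a    b
      0    0    0    0    0
  d   0    0    0    0    0
  b   0    1    1    1    1
  c   0    1    2    2    2
  b   0    1    2    2    3
  b   0    1    2    2    3
LCS length = dp[5][4] = 3

3


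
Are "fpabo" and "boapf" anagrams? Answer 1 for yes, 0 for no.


Strings: "fpabo", "boapf"
Sorted first:  abfop
Sorted second: abfop
Sorted forms match => anagrams

1


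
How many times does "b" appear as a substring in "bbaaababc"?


Searching for "b" in "bbaaababc"
Scanning each position:
  Position 0: "b" => MATCH
  Position 1: "b" => MATCH
  Position 2: "a" => no
  Position 3: "a" => no
  Position 4: "a" => no
  Position 5: "b" => MATCH
  Position 6: "a" => no
  Position 7: "b" => MATCH
  Position 8: "c" => no
Total occurrences: 4

4


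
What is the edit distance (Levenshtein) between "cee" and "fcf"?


Computing edit distance: "cee" -> "fcf"
DP table:
           f    c    f
      0    1    2    3
  c   1    1    1    2
  e   2    2    2    2
  e   3    3    3    3
Edit distance = dp[3][3] = 3

3


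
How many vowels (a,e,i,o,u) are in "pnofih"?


Input: pnofih
Checking each character:
  'p' at position 0: consonant
  'n' at position 1: consonant
  'o' at position 2: vowel (running total: 1)
  'f' at position 3: consonant
  'i' at position 4: vowel (running total: 2)
  'h' at position 5: consonant
Total vowels: 2

2


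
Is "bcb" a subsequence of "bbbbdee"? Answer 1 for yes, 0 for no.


Check if "bcb" is a subsequence of "bbbbdee"
Greedy scan:
  Position 0 ('b'): matches sub[0] = 'b'
  Position 1 ('b'): no match needed
  Position 2 ('b'): no match needed
  Position 3 ('b'): no match needed
  Position 4 ('d'): no match needed
  Position 5 ('e'): no match needed
  Position 6 ('e'): no match needed
Only matched 1/3 characters => not a subsequence

0


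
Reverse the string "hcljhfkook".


Input: hcljhfkook
Reading characters right to left:
  Position 9: 'k'
  Position 8: 'o'
  Position 7: 'o'
  Position 6: 'k'
  Position 5: 'f'
  Position 4: 'h'
  Position 3: 'j'
  Position 2: 'l'
  Position 1: 'c'
  Position 0: 'h'
Reversed: kookfhjlch

kookfhjlch


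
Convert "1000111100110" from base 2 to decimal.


Input: "1000111100110" in base 2
Positional expansion:
  Digit '1' (value 1) x 2^12 = 4096
  Digit '0' (value 0) x 2^11 = 0
  Digit '0' (value 0) x 2^10 = 0
  Digit '0' (value 0) x 2^9 = 0
  Digit '1' (value 1) x 2^8 = 256
  Digit '1' (value 1) x 2^7 = 128
  Digit '1' (value 1) x 2^6 = 64
  Digit '1' (value 1) x 2^5 = 32
  Digit '0' (value 0) x 2^4 = 0
  Digit '0' (value 0) x 2^3 = 0
  Digit '1' (value 1) x 2^2 = 4
  Digit '1' (value 1) x 2^1 = 2
  Digit '0' (value 0) x 2^0 = 0
Sum = 4582

4582


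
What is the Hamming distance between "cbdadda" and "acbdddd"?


Comparing "cbdadda" and "acbdddd" position by position:
  Position 0: 'c' vs 'a' => differ
  Position 1: 'b' vs 'c' => differ
  Position 2: 'd' vs 'b' => differ
  Position 3: 'a' vs 'd' => differ
  Position 4: 'd' vs 'd' => same
  Position 5: 'd' vs 'd' => same
  Position 6: 'a' vs 'd' => differ
Total differences (Hamming distance): 5

5


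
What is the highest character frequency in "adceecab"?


Input: adceecab
Character counts:
  'a': 2
  'b': 1
  'c': 2
  'd': 1
  'e': 2
Maximum frequency: 2

2


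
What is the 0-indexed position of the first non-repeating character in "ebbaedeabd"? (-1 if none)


Input: ebbaedeabd
Character frequencies:
  'a': 2
  'b': 3
  'd': 2
  'e': 3
Scanning left to right for freq == 1:
  Position 0 ('e'): freq=3, skip
  Position 1 ('b'): freq=3, skip
  Position 2 ('b'): freq=3, skip
  Position 3 ('a'): freq=2, skip
  Position 4 ('e'): freq=3, skip
  Position 5 ('d'): freq=2, skip
  Position 6 ('e'): freq=3, skip
  Position 7 ('a'): freq=2, skip
  Position 8 ('b'): freq=3, skip
  Position 9 ('d'): freq=2, skip
  No unique character found => answer = -1

-1


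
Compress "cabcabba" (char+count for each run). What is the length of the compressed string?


Input: cabcabba
Runs:
  'c' x 1 => "c1"
  'a' x 1 => "a1"
  'b' x 1 => "b1"
  'c' x 1 => "c1"
  'a' x 1 => "a1"
  'b' x 2 => "b2"
  'a' x 1 => "a1"
Compressed: "c1a1b1c1a1b2a1"
Compressed length: 14

14


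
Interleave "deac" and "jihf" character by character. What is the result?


Interleaving "deac" and "jihf":
  Position 0: 'd' from first, 'j' from second => "dj"
  Position 1: 'e' from first, 'i' from second => "ei"
  Position 2: 'a' from first, 'h' from second => "ah"
  Position 3: 'c' from first, 'f' from second => "cf"
Result: djeiahcf

djeiahcf


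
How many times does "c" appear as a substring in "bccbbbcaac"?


Searching for "c" in "bccbbbcaac"
Scanning each position:
  Position 0: "b" => no
  Position 1: "c" => MATCH
  Position 2: "c" => MATCH
  Position 3: "b" => no
  Position 4: "b" => no
  Position 5: "b" => no
  Position 6: "c" => MATCH
  Position 7: "a" => no
  Position 8: "a" => no
  Position 9: "c" => MATCH
Total occurrences: 4

4


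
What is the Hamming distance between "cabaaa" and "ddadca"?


Comparing "cabaaa" and "ddadca" position by position:
  Position 0: 'c' vs 'd' => differ
  Position 1: 'a' vs 'd' => differ
  Position 2: 'b' vs 'a' => differ
  Position 3: 'a' vs 'd' => differ
  Position 4: 'a' vs 'c' => differ
  Position 5: 'a' vs 'a' => same
Total differences (Hamming distance): 5

5


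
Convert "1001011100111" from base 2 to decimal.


Input: "1001011100111" in base 2
Positional expansion:
  Digit '1' (value 1) x 2^12 = 4096
  Digit '0' (value 0) x 2^11 = 0
  Digit '0' (value 0) x 2^10 = 0
  Digit '1' (value 1) x 2^9 = 512
  Digit '0' (value 0) x 2^8 = 0
  Digit '1' (value 1) x 2^7 = 128
  Digit '1' (value 1) x 2^6 = 64
  Digit '1' (value 1) x 2^5 = 32
  Digit '0' (value 0) x 2^4 = 0
  Digit '0' (value 0) x 2^3 = 0
  Digit '1' (value 1) x 2^2 = 4
  Digit '1' (value 1) x 2^1 = 2
  Digit '1' (value 1) x 2^0 = 1
Sum = 4839

4839


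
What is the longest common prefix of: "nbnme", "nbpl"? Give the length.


Words: nbnme, nbpl
  Position 0: all 'n' => match
  Position 1: all 'b' => match
  Position 2: ('n', 'p') => mismatch, stop
LCP = "nb" (length 2)

2


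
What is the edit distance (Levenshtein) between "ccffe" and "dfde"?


Computing edit distance: "ccffe" -> "dfde"
DP table:
           d    f    d    e
      0    1    2    3    4
  c   1    1    2    3    4
  c   2    2    2    3    4
  f   3    3    2    3    4
  f   4    4    3    3    4
  e   5    5    4    4    3
Edit distance = dp[5][4] = 3

3


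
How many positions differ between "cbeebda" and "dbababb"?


Comparing "cbeebda" and "dbababb" position by position:
  Position 0: 'c' vs 'd' => DIFFER
  Position 1: 'b' vs 'b' => same
  Position 2: 'e' vs 'a' => DIFFER
  Position 3: 'e' vs 'b' => DIFFER
  Position 4: 'b' vs 'a' => DIFFER
  Position 5: 'd' vs 'b' => DIFFER
  Position 6: 'a' vs 'b' => DIFFER
Positions that differ: 6

6


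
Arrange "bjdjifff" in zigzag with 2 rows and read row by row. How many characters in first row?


Zigzag "bjdjifff" into 2 rows:
Placing characters:
  'b' => row 0
  'j' => row 1
  'd' => row 0
  'j' => row 1
  'i' => row 0
  'f' => row 1
  'f' => row 0
  'f' => row 1
Rows:
  Row 0: "bdif"
  Row 1: "jjff"
First row length: 4

4


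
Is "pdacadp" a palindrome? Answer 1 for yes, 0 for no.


Input: pdacadp
Reversed: pdacadp
  Compare pos 0 ('p') with pos 6 ('p'): match
  Compare pos 1 ('d') with pos 5 ('d'): match
  Compare pos 2 ('a') with pos 4 ('a'): match
Result: palindrome

1


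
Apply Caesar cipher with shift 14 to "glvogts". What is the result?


Caesar cipher: shift "glvogts" by 14
  'g' (pos 6) + 14 = pos 20 = 'u'
  'l' (pos 11) + 14 = pos 25 = 'z'
  'v' (pos 21) + 14 = pos 9 = 'j'
  'o' (pos 14) + 14 = pos 2 = 'c'
  'g' (pos 6) + 14 = pos 20 = 'u'
  't' (pos 19) + 14 = pos 7 = 'h'
  's' (pos 18) + 14 = pos 6 = 'g'
Result: uzjcuhg

uzjcuhg


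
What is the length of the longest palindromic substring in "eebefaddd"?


Input: "eebefaddd"
Checking substrings for palindromes:
  [1:4] "ebe" (len 3) => palindrome
  [6:9] "ddd" (len 3) => palindrome
  [0:2] "ee" (len 2) => palindrome
  [6:8] "dd" (len 2) => palindrome
  [7:9] "dd" (len 2) => palindrome
Longest palindromic substring: "ebe" with length 3

3


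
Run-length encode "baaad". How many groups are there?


Input: baaad
Scanning for consecutive runs:
  Group 1: 'b' x 1 (positions 0-0)
  Group 2: 'a' x 3 (positions 1-3)
  Group 3: 'd' x 1 (positions 4-4)
Total groups: 3

3


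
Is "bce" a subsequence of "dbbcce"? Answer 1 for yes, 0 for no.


Check if "bce" is a subsequence of "dbbcce"
Greedy scan:
  Position 0 ('d'): no match needed
  Position 1 ('b'): matches sub[0] = 'b'
  Position 2 ('b'): no match needed
  Position 3 ('c'): matches sub[1] = 'c'
  Position 4 ('c'): no match needed
  Position 5 ('e'): matches sub[2] = 'e'
All 3 characters matched => is a subsequence

1


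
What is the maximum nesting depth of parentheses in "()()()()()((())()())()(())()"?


Input: "()()()()()((())()())()(())()"
Tracking depth:
  Position 0 '(': depth becomes 1
  Position 1 ')': depth becomes 0
  Position 2 '(': depth becomes 1
  Position 3 ')': depth becomes 0
  Position 4 '(': depth becomes 1
  Position 5 ')': depth becomes 0
  Position 6 '(': depth becomes 1
  Position 7 ')': depth becomes 0
  Position 8 '(': depth becomes 1
  Position 9 ')': depth becomes 0
  Position 10 '(': depth becomes 1
  Position 11 '(': depth becomes 2
  Position 12 '(': depth becomes 3
  Position 13 ')': depth becomes 2
  Position 14 ')': depth becomes 1
  Position 15 '(': depth becomes 2
  Position 16 ')': depth becomes 1
  Position 17 '(': depth becomes 2
  Position 18 ')': depth becomes 1
  Position 19 ')': depth becomes 0
  Position 20 '(': depth becomes 1
  Position 21 ')': depth becomes 0
  Position 22 '(': depth becomes 1
  Position 23 '(': depth becomes 2
  Position 24 ')': depth becomes 1
  Position 25 ')': depth becomes 0
  Position 26 '(': depth becomes 1
  Position 27 ')': depth becomes 0
Maximum depth reached: 3

3


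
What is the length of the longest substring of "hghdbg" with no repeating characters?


Input: "hghdbg"
Sliding window (track last position of each char):
  Position 0 ('h'): window [0,0] length 1 -- new best
  Position 1 ('g'): window [0,1] length 2 -- new best
  Position 2 ('h'): repeat (last at 0), move window start to 1
  Position 2 ('h'): window [1,2] length 2
  Position 3 ('d'): window [1,3] length 3 -- new best
  Position 4 ('b'): window [1,4] length 4 -- new best
  Position 5 ('g'): repeat (last at 1), move window start to 2
  Position 5 ('g'): window [2,5] length 4
Longest substring with no repeats: "ghdb" with length 4

4


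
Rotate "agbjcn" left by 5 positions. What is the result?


Input: "agbjcn", rotate left by 5
First 5 characters: "agbjc"
Remaining characters: "n"
Concatenate remaining + first: "n" + "agbjc" = "nagbjc"

nagbjc


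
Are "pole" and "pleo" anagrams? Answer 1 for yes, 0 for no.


Strings: "pole", "pleo"
Sorted first:  elop
Sorted second: elop
Sorted forms match => anagrams

1


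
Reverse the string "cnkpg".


Input: cnkpg
Reading characters right to left:
  Position 4: 'g'
  Position 3: 'p'
  Position 2: 'k'
  Position 1: 'n'
  Position 0: 'c'
Reversed: gpknc

gpknc


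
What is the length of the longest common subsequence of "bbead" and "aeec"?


LCS of "bbead" and "aeec"
DP table:
           a    e    e    c
      0    0    0    0    0
  b   0    0    0    0    0
  b   0    0    0    0    0
  e   0    0    1    1    1
  a   0    1    1    1    1
  d   0    1    1    1    1
LCS length = dp[5][4] = 1

1


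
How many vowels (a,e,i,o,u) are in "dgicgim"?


Input: dgicgim
Checking each character:
  'd' at position 0: consonant
  'g' at position 1: consonant
  'i' at position 2: vowel (running total: 1)
  'c' at position 3: consonant
  'g' at position 4: consonant
  'i' at position 5: vowel (running total: 2)
  'm' at position 6: consonant
Total vowels: 2

2


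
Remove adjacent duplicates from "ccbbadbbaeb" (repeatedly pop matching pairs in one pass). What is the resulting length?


Input: ccbbadbbaeb
Stack-based adjacent duplicate removal:
  Read 'c': push. Stack: c
  Read 'c': matches stack top 'c' => pop. Stack: (empty)
  Read 'b': push. Stack: b
  Read 'b': matches stack top 'b' => pop. Stack: (empty)
  Read 'a': push. Stack: a
  Read 'd': push. Stack: ad
  Read 'b': push. Stack: adb
  Read 'b': matches stack top 'b' => pop. Stack: ad
  Read 'a': push. Stack: ada
  Read 'e': push. Stack: adae
  Read 'b': push. Stack: adaeb
Final stack: "adaeb" (length 5)

5


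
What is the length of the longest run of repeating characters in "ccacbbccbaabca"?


Input: "ccacbbccbaabca"
Scanning for longest run:
  Position 1 ('c'): continues run of 'c', length=2
  Position 2 ('a'): new char, reset run to 1
  Position 3 ('c'): new char, reset run to 1
  Position 4 ('b'): new char, reset run to 1
  Position 5 ('b'): continues run of 'b', length=2
  Position 6 ('c'): new char, reset run to 1
  Position 7 ('c'): continues run of 'c', length=2
  Position 8 ('b'): new char, reset run to 1
  Position 9 ('a'): new char, reset run to 1
  Position 10 ('a'): continues run of 'a', length=2
  Position 11 ('b'): new char, reset run to 1
  Position 12 ('c'): new char, reset run to 1
  Position 13 ('a'): new char, reset run to 1
Longest run: 'c' with length 2

2


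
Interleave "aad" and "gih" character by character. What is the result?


Interleaving "aad" and "gih":
  Position 0: 'a' from first, 'g' from second => "ag"
  Position 1: 'a' from first, 'i' from second => "ai"
  Position 2: 'd' from first, 'h' from second => "dh"
Result: agaidh

agaidh


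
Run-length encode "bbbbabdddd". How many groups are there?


Input: bbbbabdddd
Scanning for consecutive runs:
  Group 1: 'b' x 4 (positions 0-3)
  Group 2: 'a' x 1 (positions 4-4)
  Group 3: 'b' x 1 (positions 5-5)
  Group 4: 'd' x 4 (positions 6-9)
Total groups: 4

4


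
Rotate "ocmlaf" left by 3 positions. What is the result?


Input: "ocmlaf", rotate left by 3
First 3 characters: "ocm"
Remaining characters: "laf"
Concatenate remaining + first: "laf" + "ocm" = "lafocm"

lafocm


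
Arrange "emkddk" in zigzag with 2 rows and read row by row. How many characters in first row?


Zigzag "emkddk" into 2 rows:
Placing characters:
  'e' => row 0
  'm' => row 1
  'k' => row 0
  'd' => row 1
  'd' => row 0
  'k' => row 1
Rows:
  Row 0: "ekd"
  Row 1: "mdk"
First row length: 3

3


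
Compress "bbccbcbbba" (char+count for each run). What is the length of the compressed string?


Input: bbccbcbbba
Runs:
  'b' x 2 => "b2"
  'c' x 2 => "c2"
  'b' x 1 => "b1"
  'c' x 1 => "c1"
  'b' x 3 => "b3"
  'a' x 1 => "a1"
Compressed: "b2c2b1c1b3a1"
Compressed length: 12

12


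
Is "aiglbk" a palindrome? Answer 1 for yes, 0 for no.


Input: aiglbk
Reversed: kblgia
  Compare pos 0 ('a') with pos 5 ('k'): MISMATCH
  Compare pos 1 ('i') with pos 4 ('b'): MISMATCH
  Compare pos 2 ('g') with pos 3 ('l'): MISMATCH
Result: not a palindrome

0


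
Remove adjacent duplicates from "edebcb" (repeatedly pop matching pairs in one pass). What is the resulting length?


Input: edebcb
Stack-based adjacent duplicate removal:
  Read 'e': push. Stack: e
  Read 'd': push. Stack: ed
  Read 'e': push. Stack: ede
  Read 'b': push. Stack: edeb
  Read 'c': push. Stack: edebc
  Read 'b': push. Stack: edebcb
Final stack: "edebcb" (length 6)

6


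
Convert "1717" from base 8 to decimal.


Input: "1717" in base 8
Positional expansion:
  Digit '1' (value 1) x 8^3 = 512
  Digit '7' (value 7) x 8^2 = 448
  Digit '1' (value 1) x 8^1 = 8
  Digit '7' (value 7) x 8^0 = 7
Sum = 975

975


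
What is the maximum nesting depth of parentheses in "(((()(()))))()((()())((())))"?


Input: "(((()(()))))()((()())((())))"
Tracking depth:
  Position 0 '(': depth becomes 1
  Position 1 '(': depth becomes 2
  Position 2 '(': depth becomes 3
  Position 3 '(': depth becomes 4
  Position 4 ')': depth becomes 3
  Position 5 '(': depth becomes 4
  Position 6 '(': depth becomes 5
  Position 7 ')': depth becomes 4
  Position 8 ')': depth becomes 3
  Position 9 ')': depth becomes 2
  Position 10 ')': depth becomes 1
  Position 11 ')': depth becomes 0
  Position 12 '(': depth becomes 1
  Position 13 ')': depth becomes 0
  Position 14 '(': depth becomes 1
  Position 15 '(': depth becomes 2
  Position 16 '(': depth becomes 3
  Position 17 ')': depth becomes 2
  Position 18 '(': depth becomes 3
  Position 19 ')': depth becomes 2
  Position 20 ')': depth becomes 1
  Position 21 '(': depth becomes 2
  Position 22 '(': depth becomes 3
  Position 23 '(': depth becomes 4
  Position 24 ')': depth becomes 3
  Position 25 ')': depth becomes 2
  Position 26 ')': depth becomes 1
  Position 27 ')': depth becomes 0
Maximum depth reached: 5

5


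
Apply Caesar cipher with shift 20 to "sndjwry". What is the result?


Caesar cipher: shift "sndjwry" by 20
  's' (pos 18) + 20 = pos 12 = 'm'
  'n' (pos 13) + 20 = pos 7 = 'h'
  'd' (pos 3) + 20 = pos 23 = 'x'
  'j' (pos 9) + 20 = pos 3 = 'd'
  'w' (pos 22) + 20 = pos 16 = 'q'
  'r' (pos 17) + 20 = pos 11 = 'l'
  'y' (pos 24) + 20 = pos 18 = 's'
Result: mhxdqls

mhxdqls


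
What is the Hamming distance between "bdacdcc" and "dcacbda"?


Comparing "bdacdcc" and "dcacbda" position by position:
  Position 0: 'b' vs 'd' => differ
  Position 1: 'd' vs 'c' => differ
  Position 2: 'a' vs 'a' => same
  Position 3: 'c' vs 'c' => same
  Position 4: 'd' vs 'b' => differ
  Position 5: 'c' vs 'd' => differ
  Position 6: 'c' vs 'a' => differ
Total differences (Hamming distance): 5

5


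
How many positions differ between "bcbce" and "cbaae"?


Comparing "bcbce" and "cbaae" position by position:
  Position 0: 'b' vs 'c' => DIFFER
  Position 1: 'c' vs 'b' => DIFFER
  Position 2: 'b' vs 'a' => DIFFER
  Position 3: 'c' vs 'a' => DIFFER
  Position 4: 'e' vs 'e' => same
Positions that differ: 4

4


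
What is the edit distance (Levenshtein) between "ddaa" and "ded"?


Computing edit distance: "ddaa" -> "ded"
DP table:
           d    e    d
      0    1    2    3
  d   1    0    1    2
  d   2    1    1    1
  a   3    2    2    2
  a   4    3    3    3
Edit distance = dp[4][3] = 3

3


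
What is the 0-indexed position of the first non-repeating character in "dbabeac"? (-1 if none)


Input: dbabeac
Character frequencies:
  'a': 2
  'b': 2
  'c': 1
  'd': 1
  'e': 1
Scanning left to right for freq == 1:
  Position 0 ('d'): unique! => answer = 0

0


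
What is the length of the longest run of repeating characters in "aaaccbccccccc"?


Input: "aaaccbccccccc"
Scanning for longest run:
  Position 1 ('a'): continues run of 'a', length=2
  Position 2 ('a'): continues run of 'a', length=3
  Position 3 ('c'): new char, reset run to 1
  Position 4 ('c'): continues run of 'c', length=2
  Position 5 ('b'): new char, reset run to 1
  Position 6 ('c'): new char, reset run to 1
  Position 7 ('c'): continues run of 'c', length=2
  Position 8 ('c'): continues run of 'c', length=3
  Position 9 ('c'): continues run of 'c', length=4
  Position 10 ('c'): continues run of 'c', length=5
  Position 11 ('c'): continues run of 'c', length=6
  Position 12 ('c'): continues run of 'c', length=7
Longest run: 'c' with length 7

7


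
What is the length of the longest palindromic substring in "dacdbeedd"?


Input: "dacdbeedd"
Checking substrings for palindromes:
  [5:7] "ee" (len 2) => palindrome
  [7:9] "dd" (len 2) => palindrome
Longest palindromic substring: "ee" with length 2

2


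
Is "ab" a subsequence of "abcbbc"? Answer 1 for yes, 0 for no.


Check if "ab" is a subsequence of "abcbbc"
Greedy scan:
  Position 0 ('a'): matches sub[0] = 'a'
  Position 1 ('b'): matches sub[1] = 'b'
  Position 2 ('c'): no match needed
  Position 3 ('b'): no match needed
  Position 4 ('b'): no match needed
  Position 5 ('c'): no match needed
All 2 characters matched => is a subsequence

1


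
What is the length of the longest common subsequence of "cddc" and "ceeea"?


LCS of "cddc" and "ceeea"
DP table:
           c    e    e    e    a
      0    0    0    0    0    0
  c   0    1    1    1    1    1
  d   0    1    1    1    1    1
  d   0    1    1    1    1    1
  c   0    1    1    1    1    1
LCS length = dp[4][5] = 1

1


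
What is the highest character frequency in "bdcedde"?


Input: bdcedde
Character counts:
  'b': 1
  'c': 1
  'd': 3
  'e': 2
Maximum frequency: 3

3


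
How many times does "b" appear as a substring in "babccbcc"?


Searching for "b" in "babccbcc"
Scanning each position:
  Position 0: "b" => MATCH
  Position 1: "a" => no
  Position 2: "b" => MATCH
  Position 3: "c" => no
  Position 4: "c" => no
  Position 5: "b" => MATCH
  Position 6: "c" => no
  Position 7: "c" => no
Total occurrences: 3

3


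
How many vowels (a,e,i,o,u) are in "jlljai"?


Input: jlljai
Checking each character:
  'j' at position 0: consonant
  'l' at position 1: consonant
  'l' at position 2: consonant
  'j' at position 3: consonant
  'a' at position 4: vowel (running total: 1)
  'i' at position 5: vowel (running total: 2)
Total vowels: 2

2


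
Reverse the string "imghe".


Input: imghe
Reading characters right to left:
  Position 4: 'e'
  Position 3: 'h'
  Position 2: 'g'
  Position 1: 'm'
  Position 0: 'i'
Reversed: ehgmi

ehgmi


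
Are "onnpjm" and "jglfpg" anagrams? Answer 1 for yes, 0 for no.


Strings: "onnpjm", "jglfpg"
Sorted first:  jmnnop
Sorted second: fggjlp
Differ at position 0: 'j' vs 'f' => not anagrams

0


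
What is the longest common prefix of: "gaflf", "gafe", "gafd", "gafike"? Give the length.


Words: gaflf, gafe, gafd, gafike
  Position 0: all 'g' => match
  Position 1: all 'a' => match
  Position 2: all 'f' => match
  Position 3: ('l', 'e', 'd', 'i') => mismatch, stop
LCP = "gaf" (length 3)

3


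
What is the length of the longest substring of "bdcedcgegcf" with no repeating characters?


Input: "bdcedcgegcf"
Sliding window (track last position of each char):
  Position 0 ('b'): window [0,0] length 1 -- new best
  Position 1 ('d'): window [0,1] length 2 -- new best
  Position 2 ('c'): window [0,2] length 3 -- new best
  Position 3 ('e'): window [0,3] length 4 -- new best
  Position 4 ('d'): repeat (last at 1), move window start to 2
  Position 4 ('d'): window [2,4] length 3
  Position 5 ('c'): repeat (last at 2), move window start to 3
  Position 5 ('c'): window [3,5] length 3
  Position 6 ('g'): window [3,6] length 4
  Position 7 ('e'): repeat (last at 3), move window start to 4
  Position 7 ('e'): window [4,7] length 4
  Position 8 ('g'): repeat (last at 6), move window start to 7
  Position 8 ('g'): window [7,8] length 2
  Position 9 ('c'): window [7,9] length 3
  Position 10 ('f'): window [7,10] length 4
Longest substring with no repeats: "bdce" with length 4

4


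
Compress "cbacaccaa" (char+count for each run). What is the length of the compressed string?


Input: cbacaccaa
Runs:
  'c' x 1 => "c1"
  'b' x 1 => "b1"
  'a' x 1 => "a1"
  'c' x 1 => "c1"
  'a' x 1 => "a1"
  'c' x 2 => "c2"
  'a' x 2 => "a2"
Compressed: "c1b1a1c1a1c2a2"
Compressed length: 14

14


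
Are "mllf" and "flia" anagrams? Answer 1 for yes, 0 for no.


Strings: "mllf", "flia"
Sorted first:  fllm
Sorted second: afil
Differ at position 0: 'f' vs 'a' => not anagrams

0


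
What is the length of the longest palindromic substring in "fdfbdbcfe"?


Input: "fdfbdbcfe"
Checking substrings for palindromes:
  [0:3] "fdf" (len 3) => palindrome
  [3:6] "bdb" (len 3) => palindrome
Longest palindromic substring: "fdf" with length 3

3


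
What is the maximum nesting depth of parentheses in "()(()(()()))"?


Input: "()(()(()()))"
Tracking depth:
  Position 0 '(': depth becomes 1
  Position 1 ')': depth becomes 0
  Position 2 '(': depth becomes 1
  Position 3 '(': depth becomes 2
  Position 4 ')': depth becomes 1
  Position 5 '(': depth becomes 2
  Position 6 '(': depth becomes 3
  Position 7 ')': depth becomes 2
  Position 8 '(': depth becomes 3
  Position 9 ')': depth becomes 2
  Position 10 ')': depth becomes 1
  Position 11 ')': depth becomes 0
Maximum depth reached: 3

3


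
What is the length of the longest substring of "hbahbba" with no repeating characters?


Input: "hbahbba"
Sliding window (track last position of each char):
  Position 0 ('h'): window [0,0] length 1 -- new best
  Position 1 ('b'): window [0,1] length 2 -- new best
  Position 2 ('a'): window [0,2] length 3 -- new best
  Position 3 ('h'): repeat (last at 0), move window start to 1
  Position 3 ('h'): window [1,3] length 3
  Position 4 ('b'): repeat (last at 1), move window start to 2
  Position 4 ('b'): window [2,4] length 3
  Position 5 ('b'): repeat (last at 4), move window start to 5
  Position 5 ('b'): window [5,5] length 1
  Position 6 ('a'): window [5,6] length 2
Longest substring with no repeats: "hba" with length 3

3
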